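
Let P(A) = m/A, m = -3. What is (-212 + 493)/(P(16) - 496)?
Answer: -4496/7939 ≈ -0.56632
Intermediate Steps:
P(A) = -3/A
(-212 + 493)/(P(16) - 496) = (-212 + 493)/(-3/16 - 496) = 281/(-3*1/16 - 496) = 281/(-3/16 - 496) = 281/(-7939/16) = 281*(-16/7939) = -4496/7939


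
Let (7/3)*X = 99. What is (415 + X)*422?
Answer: 1351244/7 ≈ 1.9303e+5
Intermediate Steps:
X = 297/7 (X = (3/7)*99 = 297/7 ≈ 42.429)
(415 + X)*422 = (415 + 297/7)*422 = (3202/7)*422 = 1351244/7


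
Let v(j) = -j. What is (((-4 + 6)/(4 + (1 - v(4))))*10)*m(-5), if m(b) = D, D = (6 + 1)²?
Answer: 980/9 ≈ 108.89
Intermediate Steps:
D = 49 (D = 7² = 49)
m(b) = 49
(((-4 + 6)/(4 + (1 - v(4))))*10)*m(-5) = (((-4 + 6)/(4 + (1 - (-1)*4)))*10)*49 = ((2/(4 + (1 - 1*(-4))))*10)*49 = ((2/(4 + (1 + 4)))*10)*49 = ((2/(4 + 5))*10)*49 = ((2/9)*10)*49 = (20/9)*49 = 980/9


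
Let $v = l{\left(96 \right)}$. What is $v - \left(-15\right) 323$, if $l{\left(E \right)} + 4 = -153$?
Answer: $4688$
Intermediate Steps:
$l{\left(E \right)} = -157$ ($l{\left(E \right)} = -4 - 153 = -157$)
$v = -157$
$v - \left(-15\right) 323 = -157 - \left(-15\right) 323 = -157 - -4845 = -157 + 4845 = 4688$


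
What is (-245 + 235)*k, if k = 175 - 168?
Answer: -70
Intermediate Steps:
k = 7
(-245 + 235)*k = (-245 + 235)*7 = -10*7 = -70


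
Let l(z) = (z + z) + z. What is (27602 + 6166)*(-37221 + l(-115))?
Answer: -1268528688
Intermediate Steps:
l(z) = 3*z (l(z) = 2*z + z = 3*z)
(27602 + 6166)*(-37221 + l(-115)) = (27602 + 6166)*(-37221 + 3*(-115)) = 33768*(-37221 - 345) = 33768*(-37566) = -1268528688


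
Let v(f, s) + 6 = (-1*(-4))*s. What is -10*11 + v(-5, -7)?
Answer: -144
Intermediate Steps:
v(f, s) = -6 + 4*s (v(f, s) = -6 + (-1*(-4))*s = -6 + 4*s)
-10*11 + v(-5, -7) = -10*11 + (-6 + 4*(-7)) = -110 + (-6 - 28) = -110 - 34 = -144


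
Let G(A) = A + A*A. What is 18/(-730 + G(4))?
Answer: -9/355 ≈ -0.025352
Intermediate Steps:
G(A) = A + A²
18/(-730 + G(4)) = 18/(-730 + 4*(1 + 4)) = 18/(-730 + 4*5) = 18/(-730 + 20) = 18/(-710) = 18*(-1/710) = -9/355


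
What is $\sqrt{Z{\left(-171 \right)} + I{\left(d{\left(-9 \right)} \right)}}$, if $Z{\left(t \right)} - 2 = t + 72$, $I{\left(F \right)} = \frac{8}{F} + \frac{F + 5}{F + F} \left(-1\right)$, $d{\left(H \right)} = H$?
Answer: $\frac{i \sqrt{883}}{3} \approx 9.9051 i$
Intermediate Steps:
$I{\left(F \right)} = \frac{8}{F} - \frac{5 + F}{2 F}$ ($I{\left(F \right)} = \frac{8}{F} + \frac{5 + F}{2 F} \left(-1\right) = \frac{8}{F} - \frac{5 + F}{2 F}$)
$Z{\left(t \right)} = 74 + t$ ($Z{\left(t \right)} = 2 + \left(t + 72\right) = 2 + \left(72 + t\right) = 74 + t$)
$\sqrt{Z{\left(-171 \right)} + I{\left(d{\left(-9 \right)} \right)}} = \sqrt{\left(74 - 171\right) + \frac{11 - -9}{2 \left(-9\right)}} = \sqrt{-97 + \frac{1}{2} \left(- \frac{1}{9}\right) \left(11 + 9\right)} = \sqrt{-97 + \frac{1}{2} \left(- \frac{1}{9}\right) 20} = \sqrt{-97 - \frac{10}{9}} = \sqrt{- \frac{883}{9}} = \frac{i \sqrt{883}}{3}$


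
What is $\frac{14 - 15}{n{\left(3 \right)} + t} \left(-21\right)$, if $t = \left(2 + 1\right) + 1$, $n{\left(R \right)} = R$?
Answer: $3$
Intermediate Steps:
$t = 4$ ($t = 3 + 1 = 4$)
$\frac{14 - 15}{n{\left(3 \right)} + t} \left(-21\right) = \frac{14 - 15}{3 + 4} \left(-21\right) = - \frac{1}{7} \left(-21\right) = \left(-1\right) \frac{1}{7} \left(-21\right) = \left(- \frac{1}{7}\right) \left(-21\right) = 3$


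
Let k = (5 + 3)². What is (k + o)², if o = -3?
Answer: 3721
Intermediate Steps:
k = 64 (k = 8² = 64)
(k + o)² = (64 - 3)² = 61² = 3721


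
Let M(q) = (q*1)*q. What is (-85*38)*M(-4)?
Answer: -51680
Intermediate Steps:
M(q) = q**2 (M(q) = q*q = q**2)
(-85*38)*M(-4) = -85*38*(-4)**2 = -3230*16 = -51680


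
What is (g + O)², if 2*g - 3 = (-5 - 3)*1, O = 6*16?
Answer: 34969/4 ≈ 8742.3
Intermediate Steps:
O = 96
g = -5/2 (g = 3/2 + ((-5 - 3)*1)/2 = 3/2 + (-8*1)/2 = 3/2 + (½)*(-8) = 3/2 - 4 = -5/2 ≈ -2.5000)
(g + O)² = (-5/2 + 96)² = (187/2)² = 34969/4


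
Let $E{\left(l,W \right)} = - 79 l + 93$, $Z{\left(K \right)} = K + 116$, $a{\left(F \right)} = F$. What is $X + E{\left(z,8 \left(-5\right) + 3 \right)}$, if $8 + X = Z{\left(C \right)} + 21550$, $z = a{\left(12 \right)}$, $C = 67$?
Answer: $20870$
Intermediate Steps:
$z = 12$
$Z{\left(K \right)} = 116 + K$
$E{\left(l,W \right)} = 93 - 79 l$
$X = 21725$ ($X = -8 + \left(\left(116 + 67\right) + 21550\right) = -8 + \left(183 + 21550\right) = -8 + 21733 = 21725$)
$X + E{\left(z,8 \left(-5\right) + 3 \right)} = 21725 + \left(93 - 948\right) = 21725 - 855 = 20870$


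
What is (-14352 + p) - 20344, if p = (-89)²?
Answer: -26775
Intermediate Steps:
p = 7921
(-14352 + p) - 20344 = (-14352 + 7921) - 20344 = -6431 - 20344 = -26775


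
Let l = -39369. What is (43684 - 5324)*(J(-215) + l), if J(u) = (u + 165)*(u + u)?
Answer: -685454840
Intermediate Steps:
J(u) = 2*u*(165 + u) (J(u) = (165 + u)*(2*u) = 2*u*(165 + u))
(43684 - 5324)*(J(-215) + l) = (43684 - 5324)*(2*(-215)*(165 - 215) - 39369) = 38360*(2*(-215)*(-50) - 39369) = 38360*(21500 - 39369) = 38360*(-17869) = -685454840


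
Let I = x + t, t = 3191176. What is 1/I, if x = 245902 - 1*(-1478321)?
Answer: 1/4915399 ≈ 2.0344e-7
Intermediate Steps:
x = 1724223 (x = 245902 + 1478321 = 1724223)
I = 4915399 (I = 1724223 + 3191176 = 4915399)
1/I = 1/4915399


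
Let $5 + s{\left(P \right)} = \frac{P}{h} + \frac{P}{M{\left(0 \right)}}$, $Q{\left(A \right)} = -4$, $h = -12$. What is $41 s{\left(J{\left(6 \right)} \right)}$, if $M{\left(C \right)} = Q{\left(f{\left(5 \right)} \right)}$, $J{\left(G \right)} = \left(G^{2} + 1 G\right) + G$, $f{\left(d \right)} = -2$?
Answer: $-861$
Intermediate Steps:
$J{\left(G \right)} = G^{2} + 2 G$ ($J{\left(G \right)} = \left(G^{2} + G\right) + G = \left(G + G^{2}\right) + G = G^{2} + 2 G$)
$M{\left(C \right)} = -4$
$s{\left(P \right)} = -5 - \frac{P}{3}$ ($s{\left(P \right)} = -5 + \left(\frac{P}{-12} + \frac{P}{-4}\right) = -5 + \left(P \left(- \frac{1}{12}\right) + P \left(- \frac{1}{4}\right)\right) = -5 - \frac{P}{3}$)
$41 s{\left(J{\left(6 \right)} \right)} = 41 \left(-5 - \frac{6 \left(2 + 6\right)}{3}\right) = 41 \left(-5 - \frac{6 \cdot 8}{3}\right) = 41 \left(-5 - 16\right) = 41 \left(-21\right) = -861$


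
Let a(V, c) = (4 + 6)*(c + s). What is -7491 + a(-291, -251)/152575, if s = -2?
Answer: -228588371/30515 ≈ -7491.0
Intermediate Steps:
a(V, c) = -20 + 10*c (a(V, c) = (4 + 6)*(c - 2) = 10*(-2 + c) = -20 + 10*c)
-7491 + a(-291, -251)/152575 = -7491 + (-20 + 10*(-251))/152575 = -7491 + (-20 - 2510)*(1/152575) = -7491 - 2530*1/152575 = -7491 - 506/30515 = -228588371/30515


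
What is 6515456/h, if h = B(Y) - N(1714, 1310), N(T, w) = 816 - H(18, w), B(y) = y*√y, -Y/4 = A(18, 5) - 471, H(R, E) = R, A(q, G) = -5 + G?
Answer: 433277824/557211525 + 2045853184*√471/557211525 ≈ 80.460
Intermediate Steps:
Y = 1884 (Y = -4*((-5 + 5) - 471) = -4*(0 - 471) = -4*(-471) = 1884)
B(y) = y^(3/2)
N(T, w) = 798 (N(T, w) = 816 - 1*18 = 816 - 18 = 798)
h = -798 + 3768*√471 (h = 1884^(3/2) - 1*798 = 3768*√471 - 798 = -798 + 3768*√471 ≈ 80977.)
6515456/h = 6515456/(-798 + 3768*√471)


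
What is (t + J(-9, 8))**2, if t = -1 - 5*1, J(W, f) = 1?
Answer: 25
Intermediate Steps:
t = -6 (t = -1 - 5 = -6)
(t + J(-9, 8))**2 = (-6 + 1)**2 = (-5)**2 = 25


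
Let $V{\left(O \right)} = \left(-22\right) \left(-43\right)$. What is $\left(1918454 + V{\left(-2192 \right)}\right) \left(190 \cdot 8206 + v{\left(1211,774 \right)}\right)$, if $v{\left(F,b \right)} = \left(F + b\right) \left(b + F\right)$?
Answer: $10555481181000$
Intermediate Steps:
$v{\left(F,b \right)} = \left(F + b\right)^{2}$ ($v{\left(F,b \right)} = \left(F + b\right) \left(F + b\right) = \left(F + b\right)^{2}$)
$V{\left(O \right)} = 946$
$\left(1918454 + V{\left(-2192 \right)}\right) \left(190 \cdot 8206 + v{\left(1211,774 \right)}\right) = \left(1918454 + 946\right) \left(190 \cdot 8206 + \left(1211 + 774\right)^{2}\right) = 1919400 \left(1559140 + 1985^{2}\right) = 1919400 \left(1559140 + 3940225\right) = 1919400 \cdot 5499365 = 10555481181000$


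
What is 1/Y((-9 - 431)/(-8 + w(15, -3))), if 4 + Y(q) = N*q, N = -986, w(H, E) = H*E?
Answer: -53/434052 ≈ -0.00012211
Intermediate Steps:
w(H, E) = E*H
Y(q) = -4 - 986*q
1/Y((-9 - 431)/(-8 + w(15, -3))) = 1/(-4 - 986*(-9 - 431)/(-8 - 3*15)) = 1/(-4 - (-433840)/(-8 - 45)) = 1/(-4 - (-433840)/(-53)) = 1/(-4 - (-433840)*(-1)/53) = 1/(-4 - 986*440/53) = 1/(-4 - 433840/53) = 1/(-434052/53) = -53/434052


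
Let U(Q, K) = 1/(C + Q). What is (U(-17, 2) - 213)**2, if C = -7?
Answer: 26142769/576 ≈ 45387.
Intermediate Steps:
U(Q, K) = 1/(-7 + Q)
(U(-17, 2) - 213)**2 = (1/(-7 - 17) - 213)**2 = (1/(-24) - 213)**2 = (-1/24 - 213)**2 = (-5113/24)**2 = 26142769/576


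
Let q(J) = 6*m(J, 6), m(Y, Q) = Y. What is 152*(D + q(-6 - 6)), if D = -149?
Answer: -33592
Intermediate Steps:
q(J) = 6*J
152*(D + q(-6 - 6)) = 152*(-149 + 6*(-6 - 6)) = 152*(-149 + 6*(-12)) = 152*(-149 - 72) = 152*(-221) = -33592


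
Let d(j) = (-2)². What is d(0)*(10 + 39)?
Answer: 196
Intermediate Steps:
d(j) = 4
d(0)*(10 + 39) = 4*(10 + 39) = 4*49 = 196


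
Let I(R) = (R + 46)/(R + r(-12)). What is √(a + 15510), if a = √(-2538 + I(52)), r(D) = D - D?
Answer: √(10484760 + 26*I*√1714414)/26 ≈ 124.54 + 0.20218*I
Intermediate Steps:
r(D) = 0
I(R) = (46 + R)/R (I(R) = (R + 46)/(R + 0) = (46 + R)/R)
a = I*√1714414/26 (a = √(-2538 + (46 + 52)/52) = √(-2538 + (1/52)*98) = √(-2538 + 49/26) = √(-65939/26) = I*√1714414/26 ≈ 50.36*I)
√(a + 15510) = √(I*√1714414/26 + 15510) = √(15510 + I*√1714414/26)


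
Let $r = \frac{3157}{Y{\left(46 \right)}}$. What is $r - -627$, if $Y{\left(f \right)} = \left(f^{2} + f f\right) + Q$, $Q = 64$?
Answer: $\frac{2696749}{4296} \approx 627.73$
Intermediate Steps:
$Y{\left(f \right)} = 64 + 2 f^{2}$ ($Y{\left(f \right)} = \left(f^{2} + f f\right) + 64 = \left(f^{2} + f^{2}\right) + 64 = 2 f^{2} + 64 = 64 + 2 f^{2}$)
$r = \frac{3157}{4296}$ ($r = \frac{3157}{64 + 2 \cdot 46^{2}} = \frac{3157}{64 + 2 \cdot 2116} = \frac{3157}{64 + 4232} = \frac{3157}{4296} \approx 0.73487$)
$r - -627 = \frac{3157}{4296} - -627 = \frac{3157}{4296} + 627 = \frac{2696749}{4296}$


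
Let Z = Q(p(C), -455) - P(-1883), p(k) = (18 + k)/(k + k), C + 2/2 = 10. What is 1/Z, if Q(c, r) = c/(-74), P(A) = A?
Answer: 148/278681 ≈ 0.00053107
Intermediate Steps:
C = 9 (C = -1 + 10 = 9)
p(k) = (18 + k)/(2*k) (p(k) = (18 + k)/((2*k)) = (18 + k)*(1/(2*k)) = (18 + k)/(2*k))
Q(c, r) = -c/74 (Q(c, r) = c*(-1/74) = -c/74)
Z = 278681/148 (Z = -(18 + 9)/(148*9) - 1*(-1883) = -27/(148*9) + 1883 = -1/74*3/2 + 1883 = -3/148 + 1883 = 278681/148 ≈ 1883.0)
1/Z = 1/(278681/148) = 148/278681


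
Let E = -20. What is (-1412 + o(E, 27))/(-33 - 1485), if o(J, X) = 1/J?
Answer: 28241/30360 ≈ 0.93020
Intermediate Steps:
(-1412 + o(E, 27))/(-33 - 1485) = (-1412 + 1/(-20))/(-33 - 1485) = (-1412 - 1/20)/(-1518) = -28241/20*(-1/1518) = 28241/30360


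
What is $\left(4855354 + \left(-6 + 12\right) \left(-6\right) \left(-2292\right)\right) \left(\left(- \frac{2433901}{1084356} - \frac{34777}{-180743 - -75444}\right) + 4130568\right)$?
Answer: $\frac{1164434362851492131512865}{57090801222} \approx 2.0396 \cdot 10^{13}$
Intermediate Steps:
$\left(4855354 + \left(-6 + 12\right) \left(-6\right) \left(-2292\right)\right) \left(\left(- \frac{2433901}{1084356} - \frac{34777}{-180743 - -75444}\right) + 4130568\right) = \left(4855354 + 6 \left(-6\right) \left(-2292\right)\right) \left(\left(\left(-2433901\right) \frac{1}{1084356} - \frac{34777}{-180743 + 75444}\right) + 4130568\right) = \left(4855354 - -82512\right) \left(\left(- \frac{2433901}{1084356} - \frac{34777}{-105299}\right) + 4130568\right) = \left(4855354 + 82512\right) \left(\left(- \frac{2433901}{1084356} - - \frac{34777}{105299}\right) + 4130568\right) = 4937866 \left(\left(- \frac{2433901}{1084356} + \frac{34777}{105299}\right) + 4130568\right) = 4937866 \left(- \frac{218576692787}{114181602444} + 4130568\right) = 4937866 \cdot \frac{471634654667215405}{114181602444} = \frac{1164434362851492131512865}{57090801222}$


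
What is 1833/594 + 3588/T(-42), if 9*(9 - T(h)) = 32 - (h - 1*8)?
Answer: -6393205/198 ≈ -32289.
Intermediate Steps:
T(h) = 41/9 + h/9 (T(h) = 9 - (32 - (h - 1*8))/9 = 9 - (32 - (h - 8))/9 = 9 - (32 - (-8 + h))/9 = 9 - (32 + (8 - h))/9 = 9 - (40 - h)/9 = 9 + (-40/9 + h/9) = 41/9 + h/9)
1833/594 + 3588/T(-42) = 1833/594 + 3588/(41/9 + (⅑)*(-42)) = 1833*(1/594) + 3588/(41/9 - 14/3) = 611/198 + 3588/(-⅑) = 611/198 + 3588*(-9) = 611/198 - 32292 = -6393205/198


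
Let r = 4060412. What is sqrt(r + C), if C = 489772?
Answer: 6*sqrt(126394) ≈ 2133.1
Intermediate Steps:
sqrt(r + C) = sqrt(4060412 + 489772) = sqrt(4550184) = 6*sqrt(126394)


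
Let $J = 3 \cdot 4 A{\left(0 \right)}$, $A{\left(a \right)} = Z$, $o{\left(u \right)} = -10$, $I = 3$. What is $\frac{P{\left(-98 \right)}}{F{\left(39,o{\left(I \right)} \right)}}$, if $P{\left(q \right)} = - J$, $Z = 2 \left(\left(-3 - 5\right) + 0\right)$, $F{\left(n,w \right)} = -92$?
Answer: $- \frac{48}{23} \approx -2.087$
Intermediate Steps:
$Z = -16$ ($Z = 2 \left(-8 + 0\right) = 2 \left(-8\right) = -16$)
$A{\left(a \right)} = -16$
$J = -192$ ($J = 3 \cdot 4 \left(-16\right) = 12 \left(-16\right) = -192$)
$P{\left(q \right)} = 192$ ($P{\left(q \right)} = \left(-1\right) \left(-192\right) = 192$)
$\frac{P{\left(-98 \right)}}{F{\left(39,o{\left(I \right)} \right)}} = \frac{192}{-92} = 192 \left(- \frac{1}{92}\right) = - \frac{48}{23}$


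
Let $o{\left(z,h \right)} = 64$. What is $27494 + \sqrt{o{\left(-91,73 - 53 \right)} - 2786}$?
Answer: $27494 + i \sqrt{2722} \approx 27494.0 + 52.173 i$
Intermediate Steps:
$27494 + \sqrt{o{\left(-91,73 - 53 \right)} - 2786} = 27494 + \sqrt{64 - 2786} = 27494 + \sqrt{-2722} = 27494 + i \sqrt{2722}$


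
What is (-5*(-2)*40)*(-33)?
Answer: -13200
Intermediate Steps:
(-5*(-2)*40)*(-33) = (10*40)*(-33) = 400*(-33) = -13200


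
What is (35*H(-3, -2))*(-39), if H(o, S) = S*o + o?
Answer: -4095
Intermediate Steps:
H(o, S) = o + S*o
(35*H(-3, -2))*(-39) = (35*(-3*(1 - 2)))*(-39) = (35*(-3*(-1)))*(-39) = (35*3)*(-39) = 105*(-39) = -4095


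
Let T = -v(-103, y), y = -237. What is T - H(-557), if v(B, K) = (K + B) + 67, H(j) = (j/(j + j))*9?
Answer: 537/2 ≈ 268.50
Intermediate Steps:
H(j) = 9/2 (H(j) = (j/((2*j)))*9 = (j*(1/(2*j)))*9 = (1/2)*9 = 9/2)
v(B, K) = 67 + B + K (v(B, K) = (B + K) + 67 = 67 + B + K)
T = 273 (T = -(67 - 103 - 237) = -1*(-273) = 273)
T - H(-557) = 273 - 1*9/2 = 273 - 9/2 = 537/2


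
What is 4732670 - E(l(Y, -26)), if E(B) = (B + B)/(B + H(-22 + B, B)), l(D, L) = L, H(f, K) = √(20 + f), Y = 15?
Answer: 416474791/88 - 13*I*√7/88 ≈ 4.7327e+6 - 0.39085*I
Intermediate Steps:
E(B) = 2*B/(B + √(-2 + B)) (E(B) = (B + B)/(B + √(20 + (-22 + B))) = (2*B)/(B + √(-2 + B)) = 2*B/(B + √(-2 + B)))
4732670 - E(l(Y, -26)) = 4732670 - 2*(-26)/(-26 + √(-2 - 26)) = 4732670 - 2*(-26)/(-26 + √(-28)) = 4732670 - 2*(-26)/(-26 + 2*I*√7) = 4732670 - (-52)/(-26 + 2*I*√7) = 4732670 + 52/(-26 + 2*I*√7)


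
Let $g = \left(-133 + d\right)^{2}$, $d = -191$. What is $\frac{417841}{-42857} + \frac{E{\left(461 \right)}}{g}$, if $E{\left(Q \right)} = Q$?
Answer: $- \frac{43843519739}{4498956432} \approx -9.7453$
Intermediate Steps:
$g = 104976$ ($g = \left(-133 - 191\right)^{2} = \left(-324\right)^{2} = 104976$)
$\frac{417841}{-42857} + \frac{E{\left(461 \right)}}{g} = \frac{417841}{-42857} + \frac{461}{104976} = 417841 \left(- \frac{1}{42857}\right) + 461 \cdot \frac{1}{104976} = - \frac{417841}{42857} + \frac{461}{104976} = - \frac{43843519739}{4498956432}$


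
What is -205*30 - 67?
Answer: -6217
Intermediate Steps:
-205*30 - 67 = -6150 - 67 = -6217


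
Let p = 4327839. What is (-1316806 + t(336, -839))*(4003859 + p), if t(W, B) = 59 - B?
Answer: -10963748051784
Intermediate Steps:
(-1316806 + t(336, -839))*(4003859 + p) = (-1316806 + (59 - 1*(-839)))*(4003859 + 4327839) = (-1316806 + (59 + 839))*8331698 = (-1316806 + 898)*8331698 = -1315908*8331698 = -10963748051784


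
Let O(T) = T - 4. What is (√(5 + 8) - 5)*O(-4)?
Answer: 40 - 8*√13 ≈ 11.156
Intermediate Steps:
O(T) = -4 + T
(√(5 + 8) - 5)*O(-4) = (√(5 + 8) - 5)*(-4 - 4) = (√13 - 5)*(-8) = (-5 + √13)*(-8) = 40 - 8*√13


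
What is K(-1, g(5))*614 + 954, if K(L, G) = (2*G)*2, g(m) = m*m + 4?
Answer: 72178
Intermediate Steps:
g(m) = 4 + m² (g(m) = m² + 4 = 4 + m²)
K(L, G) = 4*G
K(-1, g(5))*614 + 954 = (4*(4 + 5²))*614 + 954 = (4*(4 + 25))*614 + 954 = (4*29)*614 + 954 = 116*614 + 954 = 71224 + 954 = 72178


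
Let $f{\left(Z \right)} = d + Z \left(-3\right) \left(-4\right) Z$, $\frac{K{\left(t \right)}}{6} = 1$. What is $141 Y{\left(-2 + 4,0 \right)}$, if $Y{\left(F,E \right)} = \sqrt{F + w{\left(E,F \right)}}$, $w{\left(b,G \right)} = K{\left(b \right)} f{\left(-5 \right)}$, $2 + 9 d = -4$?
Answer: $141 \sqrt{1798} \approx 5978.8$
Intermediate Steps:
$d = - \frac{2}{3}$ ($d = - \frac{2}{9} + \frac{1}{9} \left(-4\right) = - \frac{2}{9} - \frac{4}{9} = - \frac{2}{3} \approx -0.66667$)
$K{\left(t \right)} = 6$ ($K{\left(t \right)} = 6 \cdot 1 = 6$)
$f{\left(Z \right)} = - \frac{2}{3} + 12 Z^{2}$ ($f{\left(Z \right)} = - \frac{2}{3} + Z \left(-3\right) \left(-4\right) Z = - \frac{2}{3} + Z 12 Z = - \frac{2}{3} + 12 Z^{2}$)
$w{\left(b,G \right)} = 1796$ ($w{\left(b,G \right)} = 6 \left(- \frac{2}{3} + 12 \left(-5\right)^{2}\right) = 6 \left(- \frac{2}{3} + 12 \cdot 25\right) = 6 \left(- \frac{2}{3} + 300\right) = 6 \cdot \frac{898}{3} = 1796$)
$Y{\left(F,E \right)} = \sqrt{1796 + F}$ ($Y{\left(F,E \right)} = \sqrt{F + 1796} = \sqrt{1796 + F}$)
$141 Y{\left(-2 + 4,0 \right)} = 141 \sqrt{1796 + \left(-2 + 4\right)} = 141 \sqrt{1796 + 2} = 141 \sqrt{1798}$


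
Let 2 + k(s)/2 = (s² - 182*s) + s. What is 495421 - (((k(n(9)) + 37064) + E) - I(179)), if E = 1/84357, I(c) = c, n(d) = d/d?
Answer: 38711427299/84357 ≈ 4.5890e+5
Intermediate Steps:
n(d) = 1
E = 1/84357 ≈ 1.1854e-5
k(s) = -4 - 362*s + 2*s² (k(s) = -4 + 2*((s² - 182*s) + s) = -4 + 2*(s² - 181*s) = -4 + (-362*s + 2*s²) = -4 - 362*s + 2*s²)
495421 - (((k(n(9)) + 37064) + E) - I(179)) = 495421 - ((((-4 - 362*1 + 2*1²) + 37064) + 1/84357) - 1*179) = 495421 - ((((-4 - 362 + 2*1) + 37064) + 1/84357) - 179) = 495421 - ((((-4 - 362 + 2) + 37064) + 1/84357) - 179) = 495421 - (((-364 + 37064) + 1/84357) - 179) = 495421 - ((36700 + 1/84357) - 179) = 495421 - (3095901901/84357 - 179) = 495421 - 1*3080801998/84357 = 495421 - 3080801998/84357 = 38711427299/84357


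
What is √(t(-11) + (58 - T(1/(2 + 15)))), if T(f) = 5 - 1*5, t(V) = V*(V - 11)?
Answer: 10*√3 ≈ 17.320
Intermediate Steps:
t(V) = V*(-11 + V)
T(f) = 0 (T(f) = 5 - 5 = 0)
√(t(-11) + (58 - T(1/(2 + 15)))) = √(-11*(-11 - 11) + (58 - 1*0)) = √(-11*(-22) + (58 + 0)) = √(242 + 58) = √300 = 10*√3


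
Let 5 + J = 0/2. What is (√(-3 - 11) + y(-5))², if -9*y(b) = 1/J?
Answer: -28349/2025 + 2*I*√14/45 ≈ -14.0 + 0.1663*I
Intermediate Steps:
J = -5 (J = -5 + 0/2 = -5 + 0*(½) = -5 + 0 = -5)
y(b) = 1/45 (y(b) = -⅑/(-5) = -⅑*(-⅕) = 1/45)
(√(-3 - 11) + y(-5))² = (√(-3 - 11) + 1/45)² = (√(-14) + 1/45)² = (I*√14 + 1/45)² = (1/45 + I*√14)²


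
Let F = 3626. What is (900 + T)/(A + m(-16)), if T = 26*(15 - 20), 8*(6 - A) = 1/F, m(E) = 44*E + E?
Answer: -2030560/1882883 ≈ -1.0784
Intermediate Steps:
m(E) = 45*E
A = 174047/29008 (A = 6 - 1/8/3626 = 6 - 1/8*1/3626 = 6 - 1/29008 = 174047/29008 ≈ 6.0000)
T = -130 (T = 26*(-5) = -130)
(900 + T)/(A + m(-16)) = (900 - 130)/(174047/29008 + 45*(-16)) = 770/(174047/29008 - 720) = 770/(-20711713/29008) = 770*(-29008/20711713) = -2030560/1882883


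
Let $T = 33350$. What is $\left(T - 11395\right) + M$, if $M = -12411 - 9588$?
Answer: $-44$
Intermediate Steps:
$M = -21999$ ($M = -12411 - 9588 = -21999$)
$\left(T - 11395\right) + M = \left(33350 - 11395\right) - 21999 = 21955 - 21999 = -44$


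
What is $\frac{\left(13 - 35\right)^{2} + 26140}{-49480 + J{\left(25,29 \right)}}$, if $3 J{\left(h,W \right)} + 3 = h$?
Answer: $- \frac{39936}{74209} \approx -0.53816$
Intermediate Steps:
$J{\left(h,W \right)} = -1 + \frac{h}{3}$
$\frac{\left(13 - 35\right)^{2} + 26140}{-49480 + J{\left(25,29 \right)}} = \frac{\left(13 - 35\right)^{2} + 26140}{-49480 + \left(-1 + \frac{1}{3} \cdot 25\right)} = \frac{\left(-22\right)^{2} + 26140}{-49480 + \left(-1 + \frac{25}{3}\right)} = \frac{484 + 26140}{-49480 + \frac{22}{3}} = \frac{26624}{- \frac{148418}{3}} = 26624 \left(- \frac{3}{148418}\right) = - \frac{39936}{74209}$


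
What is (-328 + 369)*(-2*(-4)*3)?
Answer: 984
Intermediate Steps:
(-328 + 369)*(-2*(-4)*3) = 41*(8*3) = 41*24 = 984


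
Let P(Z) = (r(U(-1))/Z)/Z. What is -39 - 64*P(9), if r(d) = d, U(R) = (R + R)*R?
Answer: -3287/81 ≈ -40.580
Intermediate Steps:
U(R) = 2*R**2 (U(R) = (2*R)*R = 2*R**2)
P(Z) = 2/Z**2 (P(Z) = ((2*(-1)**2)/Z)/Z = ((2*1)/Z)/Z = (2/Z)/Z = 2/Z**2)
-39 - 64*P(9) = -39 - 128/9**2 = -39 - 128/81 = -3287/81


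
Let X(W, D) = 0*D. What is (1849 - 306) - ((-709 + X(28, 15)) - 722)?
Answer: 2974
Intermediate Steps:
X(W, D) = 0
(1849 - 306) - ((-709 + X(28, 15)) - 722) = (1849 - 306) - ((-709 + 0) - 722) = 1543 - (-709 - 722) = 1543 - 1*(-1431) = 1543 + 1431 = 2974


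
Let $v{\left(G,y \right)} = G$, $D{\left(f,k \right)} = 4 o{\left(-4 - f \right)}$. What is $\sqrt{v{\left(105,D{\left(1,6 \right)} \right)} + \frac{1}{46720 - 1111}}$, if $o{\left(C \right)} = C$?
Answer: $\frac{\sqrt{218419038114}}{45609} \approx 10.247$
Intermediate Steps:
$D{\left(f,k \right)} = -16 - 4 f$ ($D{\left(f,k \right)} = 4 \left(-4 - f\right) = -16 - 4 f$)
$\sqrt{v{\left(105,D{\left(1,6 \right)} \right)} + \frac{1}{46720 - 1111}} = \sqrt{105 + \frac{1}{46720 - 1111}} = \sqrt{105 + \frac{1}{45609}} = \sqrt{\frac{4788946}{45609}} = \frac{\sqrt{218419038114}}{45609}$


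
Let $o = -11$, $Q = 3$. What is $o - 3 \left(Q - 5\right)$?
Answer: $-5$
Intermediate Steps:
$o - 3 \left(Q - 5\right) = -11 - 3 \left(3 - 5\right) = -11 - -6 = -11 + 6 = -5$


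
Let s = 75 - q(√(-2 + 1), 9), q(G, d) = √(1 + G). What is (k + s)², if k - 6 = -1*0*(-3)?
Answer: (81 - √(1 + I))² ≈ 6384.0 - 72.72*I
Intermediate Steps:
k = 6 (k = 6 - 1*0*(-3) = 6 + 0*(-3) = 6 + 0 = 6)
s = 75 - √(1 + I) (s = 75 - √(1 + √(-2 + 1)) = 75 - √(1 + √(-1)) = 75 - √(1 + I) ≈ 73.901 - 0.45509*I)
(k + s)² = (6 + (75 - √(1 + I)))² = (81 - √(1 + I))²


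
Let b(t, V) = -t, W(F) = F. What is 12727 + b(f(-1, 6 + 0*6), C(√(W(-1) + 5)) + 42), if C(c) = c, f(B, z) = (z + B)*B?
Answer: 12732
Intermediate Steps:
f(B, z) = B*(B + z) (f(B, z) = (B + z)*B = B*(B + z))
12727 + b(f(-1, 6 + 0*6), C(√(W(-1) + 5)) + 42) = 12727 - (-1)*(-1 + (6 + 0*6)) = 12727 - (-1)*(-1 + (6 + 0)) = 12727 - (-1)*(-1 + 6) = 12727 - (-1)*5 = 12727 - 1*(-5) = 12727 + 5 = 12732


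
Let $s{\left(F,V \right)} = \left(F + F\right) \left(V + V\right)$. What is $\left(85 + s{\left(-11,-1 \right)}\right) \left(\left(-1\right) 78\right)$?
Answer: $-10062$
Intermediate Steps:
$s{\left(F,V \right)} = 4 F V$ ($s{\left(F,V \right)} = 2 F 2 V = 4 F V$)
$\left(85 + s{\left(-11,-1 \right)}\right) \left(\left(-1\right) 78\right) = \left(85 + 4 \left(-11\right) \left(-1\right)\right) \left(\left(-1\right) 78\right) = \left(85 + 44\right) \left(-78\right) = 129 \left(-78\right) = -10062$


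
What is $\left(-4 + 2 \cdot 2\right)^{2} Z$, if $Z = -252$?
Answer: $0$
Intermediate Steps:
$\left(-4 + 2 \cdot 2\right)^{2} Z = \left(-4 + 2 \cdot 2\right)^{2} \left(-252\right) = \left(-4 + 4\right)^{2} \left(-252\right) = 0^{2} \left(-252\right) = 0 \left(-252\right) = 0$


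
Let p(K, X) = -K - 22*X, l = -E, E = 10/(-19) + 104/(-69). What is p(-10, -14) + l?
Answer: 419564/1311 ≈ 320.03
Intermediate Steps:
E = -2666/1311 (E = 10*(-1/19) + 104*(-1/69) = -10/19 - 104/69 = -2666/1311 ≈ -2.0336)
l = 2666/1311 (l = -1*(-2666/1311) = 2666/1311 ≈ 2.0336)
p(-10, -14) + l = (-1*(-10) - 22*(-14)) + 2666/1311 = (10 + 308) + 2666/1311 = 318 + 2666/1311 = 419564/1311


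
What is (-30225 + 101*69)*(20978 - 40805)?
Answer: 461096712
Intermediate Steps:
(-30225 + 101*69)*(20978 - 40805) = (-30225 + 6969)*(-19827) = -23256*(-19827) = 461096712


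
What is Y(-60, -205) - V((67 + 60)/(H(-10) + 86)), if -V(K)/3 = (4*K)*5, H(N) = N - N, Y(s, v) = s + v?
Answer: -7585/43 ≈ -176.40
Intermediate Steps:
H(N) = 0
V(K) = -60*K (V(K) = -3*4*K*5 = -60*K)
Y(-60, -205) - V((67 + 60)/(H(-10) + 86)) = (-60 - 205) - (-60)*(67 + 60)/(0 + 86) = -265 - (-60)*127/86 = -265 - 1*(-3810/43) = -265 + 3810/43 = -7585/43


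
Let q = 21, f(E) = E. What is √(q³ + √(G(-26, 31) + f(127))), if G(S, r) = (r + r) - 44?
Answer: √(9261 + √145) ≈ 96.297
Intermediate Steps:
G(S, r) = -44 + 2*r (G(S, r) = 2*r - 44 = -44 + 2*r)
√(q³ + √(G(-26, 31) + f(127))) = √(21³ + √((-44 + 2*31) + 127)) = √(9261 + √((-44 + 62) + 127)) = √(9261 + √(18 + 127)) = √(9261 + √145)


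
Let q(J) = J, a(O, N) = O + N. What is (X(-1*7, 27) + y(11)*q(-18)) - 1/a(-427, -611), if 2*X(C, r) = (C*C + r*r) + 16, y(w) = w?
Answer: 206563/1038 ≈ 199.00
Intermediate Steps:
a(O, N) = N + O
X(C, r) = 8 + C²/2 + r²/2 (X(C, r) = ((C*C + r*r) + 16)/2 = ((C² + r²) + 16)/2 = (16 + C² + r²)/2 = 8 + C²/2 + r²/2)
(X(-1*7, 27) + y(11)*q(-18)) - 1/a(-427, -611) = ((8 + (-1*7)²/2 + (½)*27²) + 11*(-18)) - 1/(-611 - 427) = ((8 + (½)*(-7)² + (½)*729) - 198) - 1/(-1038) = ((8 + (½)*49 + 729/2) - 198) - 1*(-1/1038) = ((8 + 49/2 + 729/2) - 198) + 1/1038 = (397 - 198) + 1/1038 = 199 + 1/1038 = 206563/1038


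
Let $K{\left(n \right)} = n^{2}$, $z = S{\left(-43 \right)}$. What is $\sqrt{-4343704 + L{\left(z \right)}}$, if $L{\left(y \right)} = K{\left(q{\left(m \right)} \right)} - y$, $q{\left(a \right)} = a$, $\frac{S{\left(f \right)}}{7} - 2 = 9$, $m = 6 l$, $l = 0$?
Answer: $i \sqrt{4343781} \approx 2084.2 i$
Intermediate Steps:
$m = 0$ ($m = 6 \cdot 0 = 0$)
$S{\left(f \right)} = 77$ ($S{\left(f \right)} = 14 + 7 \cdot 9 = 14 + 63 = 77$)
$z = 77$
$L{\left(y \right)} = - y$ ($L{\left(y \right)} = 0^{2} - y = 0 - y = - y$)
$\sqrt{-4343704 + L{\left(z \right)}} = \sqrt{-4343704 - 77} = \sqrt{-4343781} = i \sqrt{4343781}$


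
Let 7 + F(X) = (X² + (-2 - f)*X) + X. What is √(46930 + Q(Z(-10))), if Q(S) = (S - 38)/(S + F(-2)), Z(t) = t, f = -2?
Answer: 3*√130370/5 ≈ 216.64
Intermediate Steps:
F(X) = -7 + X + X² (F(X) = -7 + ((X² + (-2 - 1*(-2))*X) + X) = -7 + ((X² + (-2 + 2)*X) + X) = -7 + ((X² + 0*X) + X) = -7 + ((X² + 0) + X) = -7 + (X² + X) = -7 + (X + X²) = -7 + X + X²)
Q(S) = (-38 + S)/(-5 + S) (Q(S) = (S - 38)/(S + (-7 - 2 + (-2)²)) = (-38 + S)/(S + (-7 - 2 + 4)) = (-38 + S)/(S - 5) = (-38 + S)/(-5 + S))
√(46930 + Q(Z(-10))) = √(46930 + (-38 - 10)/(-5 - 10)) = √(46930 - 48/(-15)) = √(46930 - 1/15*(-48)) = √(46930 + 16/5) = √(234666/5) = 3*√130370/5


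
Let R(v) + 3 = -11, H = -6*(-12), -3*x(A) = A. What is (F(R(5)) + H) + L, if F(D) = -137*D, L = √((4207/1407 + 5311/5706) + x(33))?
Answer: 1990 + I*√114961737074/127434 ≈ 1990.0 + 2.6607*I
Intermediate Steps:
x(A) = -A/3
H = 72
R(v) = -14 (R(v) = -3 - 11 = -14)
L = I*√114961737074/127434 (L = √((4207/1407 + 5311/5706) - ⅓*33) = √((4207*(1/1407) + 5311*(1/5706)) - 11) = √((601/201 + 5311/5706) - 11) = √(1498939/382302 - 11) = √(-2706383/382302) = I*√114961737074/127434 ≈ 2.6607*I)
(F(R(5)) + H) + L = (-137*(-14) + 72) + I*√114961737074/127434 = (1918 + 72) + I*√114961737074/127434 = 1990 + I*√114961737074/127434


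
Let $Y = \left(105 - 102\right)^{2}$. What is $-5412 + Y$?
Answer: $-5403$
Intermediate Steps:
$Y = 9$ ($Y = 3^{2} = 9$)
$-5412 + Y = -5412 + 9 = -5403$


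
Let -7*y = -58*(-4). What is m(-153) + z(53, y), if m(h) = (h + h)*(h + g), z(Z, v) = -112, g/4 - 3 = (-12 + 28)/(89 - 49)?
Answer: 212722/5 ≈ 42544.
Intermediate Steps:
y = -232/7 (y = -(-58)*(-4)/7 = -⅐*232 = -232/7 ≈ -33.143)
g = 68/5 (g = 12 + 4*((-12 + 28)/(89 - 49)) = 12 + 4*(16/40) = 12 + 4*(16*(1/40)) = 12 + 4*(⅖) = 12 + 8/5 = 68/5 ≈ 13.600)
m(h) = 2*h*(68/5 + h) (m(h) = (h + h)*(h + 68/5) = (2*h)*(68/5 + h) = 2*h*(68/5 + h))
m(-153) + z(53, y) = (⅖)*(-153)*(68 + 5*(-153)) - 112 = (⅖)*(-153)*(68 - 765) - 112 = (⅖)*(-153)*(-697) - 112 = 213282/5 - 112 = 212722/5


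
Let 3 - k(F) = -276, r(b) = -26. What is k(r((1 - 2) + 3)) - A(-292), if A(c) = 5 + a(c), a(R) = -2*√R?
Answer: 274 + 4*I*√73 ≈ 274.0 + 34.176*I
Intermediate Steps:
k(F) = 279 (k(F) = 3 - 1*(-276) = 3 + 276 = 279)
A(c) = 5 - 2*√c
k(r((1 - 2) + 3)) - A(-292) = 279 - (5 - 4*I*√73) = 279 + (-5 + 4*I*√73) = 274 + 4*I*√73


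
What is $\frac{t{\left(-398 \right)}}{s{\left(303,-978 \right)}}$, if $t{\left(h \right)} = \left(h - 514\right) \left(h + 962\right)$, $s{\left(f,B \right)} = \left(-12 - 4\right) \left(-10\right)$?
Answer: $- \frac{16074}{5} \approx -3214.8$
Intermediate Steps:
$s{\left(f,B \right)} = 160$ ($s{\left(f,B \right)} = \left(-16\right) \left(-10\right) = 160$)
$t{\left(h \right)} = \left(-514 + h\right) \left(962 + h\right)$
$\frac{t{\left(-398 \right)}}{s{\left(303,-978 \right)}} = \frac{-494468 + \left(-398\right)^{2} + 448 \left(-398\right)}{160} = \left(-494468 + 158404 - 178304\right) \frac{1}{160} = \left(-514368\right) \frac{1}{160} = - \frac{16074}{5}$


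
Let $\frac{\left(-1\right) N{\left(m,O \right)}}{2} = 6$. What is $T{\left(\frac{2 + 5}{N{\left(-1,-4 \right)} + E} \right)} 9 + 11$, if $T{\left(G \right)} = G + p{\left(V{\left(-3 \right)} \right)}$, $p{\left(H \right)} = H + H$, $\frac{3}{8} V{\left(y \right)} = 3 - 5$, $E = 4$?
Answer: $- \frac{743}{8} \approx -92.875$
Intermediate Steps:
$N{\left(m,O \right)} = -12$ ($N{\left(m,O \right)} = \left(-2\right) 6 = -12$)
$V{\left(y \right)} = - \frac{16}{3}$ ($V{\left(y \right)} = \frac{8 \left(3 - 5\right)}{3} = \frac{8}{3} \left(-2\right) = - \frac{16}{3}$)
$p{\left(H \right)} = 2 H$
$T{\left(G \right)} = - \frac{32}{3} + G$ ($T{\left(G \right)} = G + 2 \left(- \frac{16}{3}\right) = G - \frac{32}{3} = - \frac{32}{3} + G$)
$T{\left(\frac{2 + 5}{N{\left(-1,-4 \right)} + E} \right)} 9 + 11 = \left(- \frac{32}{3} + \frac{2 + 5}{-12 + 4}\right) 9 + 11 = \left(- \frac{32}{3} + \frac{7}{-8}\right) 9 + 11 = \left(- \frac{32}{3} + 7 \left(- \frac{1}{8}\right)\right) 9 + 11 = \left(- \frac{32}{3} - \frac{7}{8}\right) 9 + 11 = \left(- \frac{277}{24}\right) 9 + 11 = - \frac{831}{8} + 11 = - \frac{743}{8}$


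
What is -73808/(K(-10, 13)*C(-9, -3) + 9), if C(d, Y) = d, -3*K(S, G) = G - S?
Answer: -36904/39 ≈ -946.26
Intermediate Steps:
K(S, G) = -G/3 + S/3 (K(S, G) = -(G - S)/3 = -G/3 + S/3)
-73808/(K(-10, 13)*C(-9, -3) + 9) = -73808/((-1/3*13 + (1/3)*(-10))*(-9) + 9) = -73808/((-13/3 - 10/3)*(-9) + 9) = -73808/(-23/3*(-9) + 9) = -73808/(69 + 9) = -73808/78 = -73808*1/78 = -36904/39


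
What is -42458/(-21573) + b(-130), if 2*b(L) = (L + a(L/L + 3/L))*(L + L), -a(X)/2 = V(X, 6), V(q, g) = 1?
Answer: 370235138/21573 ≈ 17162.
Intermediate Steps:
a(X) = -2 (a(X) = -2*1 = -2)
b(L) = L*(-2 + L) (b(L) = ((L - 2)*(L + L))/2 = ((-2 + L)*(2*L))/2 = (2*L*(-2 + L))/2 = L*(-2 + L))
-42458/(-21573) + b(-130) = -42458/(-21573) - 130*(-2 - 130) = -42458*(-1/21573) - 130*(-132) = 42458/21573 + 17160 = 370235138/21573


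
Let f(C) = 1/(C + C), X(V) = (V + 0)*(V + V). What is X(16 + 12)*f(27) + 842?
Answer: 23518/27 ≈ 871.04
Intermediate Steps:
X(V) = 2*V² (X(V) = V*(2*V) = 2*V²)
f(C) = 1/(2*C)
X(16 + 12)*f(27) + 842 = (2*(16 + 12)²)*((½)/27) + 842 = (2*28²)*((½)*(1/27)) + 842 = (2*784)*(1/54) + 842 = 1568*(1/54) + 842 = 784/27 + 842 = 23518/27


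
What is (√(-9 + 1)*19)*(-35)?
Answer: -1330*I*√2 ≈ -1880.9*I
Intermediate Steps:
(√(-9 + 1)*19)*(-35) = (√(-8)*19)*(-35) = ((2*I*√2)*19)*(-35) = (38*I*√2)*(-35) = -1330*I*√2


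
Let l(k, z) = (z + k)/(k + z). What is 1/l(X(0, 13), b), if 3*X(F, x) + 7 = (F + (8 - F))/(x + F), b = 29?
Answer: 1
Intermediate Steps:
X(F, x) = -7/3 + 8/(3*(F + x)) (X(F, x) = -7/3 + ((F + (8 - F))/(x + F))/3 = -7/3 + (8/(F + x))/3 = -7/3 + 8/(3*(F + x)))
l(k, z) = 1 (l(k, z) = (k + z)/(k + z) = 1)
1/l(X(0, 13), b) = 1/1 = 1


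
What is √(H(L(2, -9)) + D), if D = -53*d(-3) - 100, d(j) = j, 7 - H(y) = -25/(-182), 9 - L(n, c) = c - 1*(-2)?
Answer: √2181634/182 ≈ 8.1156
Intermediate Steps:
L(n, c) = 7 - c (L(n, c) = 9 - (c - 1*(-2)) = 9 - (c + 2) = 9 - (2 + c) = 9 + (-2 - c) = 7 - c)
H(y) = 1249/182 (H(y) = 7 - (-25)/(-182) = 7 - (-25)*(-1)/182 = 7 - 1*25/182 = 7 - 25/182 = 1249/182)
D = 59 (D = -53*(-3) - 100 = 159 - 100 = 59)
√(H(L(2, -9)) + D) = √(1249/182 + 59) = √(11987/182) = √2181634/182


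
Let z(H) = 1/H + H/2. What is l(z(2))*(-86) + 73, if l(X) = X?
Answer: -56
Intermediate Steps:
z(H) = 1/H + H/2 (z(H) = 1/H + H*(½) = 1/H + H/2)
l(z(2))*(-86) + 73 = (1/2 + (½)*2)*(-86) + 73 = (½ + 1)*(-86) + 73 = (3/2)*(-86) + 73 = -129 + 73 = -56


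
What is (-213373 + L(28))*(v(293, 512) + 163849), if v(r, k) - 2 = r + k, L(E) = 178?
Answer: -35103835920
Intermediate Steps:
v(r, k) = 2 + k + r (v(r, k) = 2 + (r + k) = 2 + (k + r) = 2 + k + r)
(-213373 + L(28))*(v(293, 512) + 163849) = (-213373 + 178)*((2 + 512 + 293) + 163849) = -213195*(807 + 163849) = -213195*164656 = -35103835920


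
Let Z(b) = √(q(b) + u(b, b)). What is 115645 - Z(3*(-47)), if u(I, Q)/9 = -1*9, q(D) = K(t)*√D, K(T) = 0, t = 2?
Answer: 115645 - 9*I ≈ 1.1565e+5 - 9.0*I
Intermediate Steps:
q(D) = 0 (q(D) = 0*√D = 0)
u(I, Q) = -81 (u(I, Q) = 9*(-1*9) = 9*(-9) = -81)
Z(b) = 9*I (Z(b) = √(0 - 81) = √(-81) = 9*I)
115645 - Z(3*(-47)) = 115645 - 9*I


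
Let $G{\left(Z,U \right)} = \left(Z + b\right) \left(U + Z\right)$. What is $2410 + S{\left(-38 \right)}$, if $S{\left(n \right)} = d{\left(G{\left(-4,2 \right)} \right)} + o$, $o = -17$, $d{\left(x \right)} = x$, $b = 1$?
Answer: $2399$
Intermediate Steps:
$G{\left(Z,U \right)} = \left(1 + Z\right) \left(U + Z\right)$ ($G{\left(Z,U \right)} = \left(Z + 1\right) \left(U + Z\right) = \left(1 + Z\right) \left(U + Z\right)$)
$S{\left(n \right)} = -11$ ($S{\left(n \right)} = \left(2 - 4 + \left(-4\right)^{2} + 2 \left(-4\right)\right) - 17 = \left(2 - 4 + 16 - 8\right) - 17 = 6 - 17 = -11$)
$2410 + S{\left(-38 \right)} = 2410 - 11 = 2399$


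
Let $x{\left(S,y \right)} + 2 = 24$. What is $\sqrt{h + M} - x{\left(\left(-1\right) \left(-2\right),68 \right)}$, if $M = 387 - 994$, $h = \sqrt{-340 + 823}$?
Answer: $-22 + i \sqrt{607 - \sqrt{483}} \approx -22.0 + 24.187 i$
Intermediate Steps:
$h = \sqrt{483} \approx 21.977$
$M = -607$
$x{\left(S,y \right)} = 22$ ($x{\left(S,y \right)} = -2 + 24 = 22$)
$\sqrt{h + M} - x{\left(\left(-1\right) \left(-2\right),68 \right)} = \sqrt{\sqrt{483} - 607} - 22 = \sqrt{-607 + \sqrt{483}} - 22 = -22 + \sqrt{-607 + \sqrt{483}}$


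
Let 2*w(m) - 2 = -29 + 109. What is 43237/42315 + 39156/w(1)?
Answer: 1658658857/1734915 ≈ 956.05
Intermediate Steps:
w(m) = 41 (w(m) = 1 + (-29 + 109)/2 = 1 + (½)*80 = 1 + 40 = 41)
43237/42315 + 39156/w(1) = 43237/42315 + 39156/41 = 1658658857/1734915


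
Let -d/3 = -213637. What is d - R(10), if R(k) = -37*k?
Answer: 641281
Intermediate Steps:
d = 640911 (d = -3*(-213637) = 640911)
d - R(10) = 640911 - (-37)*10 = 640911 - 1*(-370) = 640911 + 370 = 641281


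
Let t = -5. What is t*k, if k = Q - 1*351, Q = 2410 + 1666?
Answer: -18625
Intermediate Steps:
Q = 4076
k = 3725 (k = 4076 - 1*351 = 4076 - 351 = 3725)
t*k = -5*3725 = -18625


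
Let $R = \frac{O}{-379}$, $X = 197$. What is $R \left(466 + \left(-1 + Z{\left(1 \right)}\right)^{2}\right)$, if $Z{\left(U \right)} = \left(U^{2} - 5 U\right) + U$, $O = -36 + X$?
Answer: $- \frac{77602}{379} \approx -204.75$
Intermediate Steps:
$O = 161$ ($O = -36 + 197 = 161$)
$Z{\left(U \right)} = U^{2} - 4 U$
$R = - \frac{161}{379}$ ($R = \frac{161}{-379} = 161 \left(- \frac{1}{379}\right) = - \frac{161}{379} \approx -0.4248$)
$R \left(466 + \left(-1 + Z{\left(1 \right)}\right)^{2}\right) = - \frac{161 \left(466 + \left(-1 + 1 \left(-4 + 1\right)\right)^{2}\right)}{379} = - \frac{161 \left(466 + \left(-1 + 1 \left(-3\right)\right)^{2}\right)}{379} = - \frac{161 \left(466 + \left(-1 - 3\right)^{2}\right)}{379} = - \frac{161 \left(466 + \left(-4\right)^{2}\right)}{379} = - \frac{161 \left(466 + 16\right)}{379} = \left(- \frac{161}{379}\right) 482 = - \frac{77602}{379}$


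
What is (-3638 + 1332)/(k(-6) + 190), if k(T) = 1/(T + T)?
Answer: -27672/2279 ≈ -12.142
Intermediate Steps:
k(T) = 1/(2*T)
(-3638 + 1332)/(k(-6) + 190) = (-3638 + 1332)/((½)/(-6) + 190) = -2306/((½)*(-⅙) + 190) = -2306/(-1/12 + 190) = -2306/2279/12 = -2306*12/2279 = -27672/2279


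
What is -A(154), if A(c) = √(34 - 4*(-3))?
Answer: -√46 ≈ -6.7823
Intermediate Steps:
A(c) = √46 (A(c) = √(34 + 12) = √46)
-A(154) = -√46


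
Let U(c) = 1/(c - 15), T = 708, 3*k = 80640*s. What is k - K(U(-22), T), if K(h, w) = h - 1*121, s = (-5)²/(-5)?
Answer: -4968322/37 ≈ -1.3428e+5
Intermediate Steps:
s = -5 (s = 25*(-⅕) = -5)
k = -134400 (k = (80640*(-5))/3 = (⅓)*(-403200) = -134400)
U(c) = 1/(-15 + c)
K(h, w) = -121 + h (K(h, w) = h - 121 = -121 + h)
k - K(U(-22), T) = -134400 - (-121 + 1/(-15 - 22)) = -134400 - (-121 + 1/(-37)) = -134400 - (-121 - 1/37) = -134400 - 1*(-4478/37) = -134400 + 4478/37 = -4968322/37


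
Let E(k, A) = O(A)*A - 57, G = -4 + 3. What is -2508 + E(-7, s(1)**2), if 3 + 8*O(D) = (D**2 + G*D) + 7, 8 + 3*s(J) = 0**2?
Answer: -1839133/729 ≈ -2522.8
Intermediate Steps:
G = -1
s(J) = -8/3 (s(J) = -8/3 + (1/3)*0**2 = -8/3 + (1/3)*0 = -8/3 + 0 = -8/3)
O(D) = 1/2 - D/8 + D**2/8 (O(D) = -3/8 + ((D**2 - D) + 7)/8 = -3/8 + (7 + D**2 - D)/8 = -3/8 + (7/8 - D/8 + D**2/8) = 1/2 - D/8 + D**2/8)
E(k, A) = -57 + A*(1/2 - A/8 + A**2/8) (E(k, A) = (1/2 - A/8 + A**2/8)*A - 57 = A*(1/2 - A/8 + A**2/8) - 57 = -57 + A*(1/2 - A/8 + A**2/8))
-2508 + E(-7, s(1)**2) = -2508 + (-57 + (-8/3)**2*(4 + ((-8/3)**2)**2 - (-8/3)**2)/8) = -2508 + (-57 + (1/8)*(64/9)*(4 + (64/9)**2 - 1*64/9)) = -2508 + (-57 + (1/8)*(64/9)*(4 + 4096/81 - 64/9)) = -2508 + (-57 + (1/8)*(64/9)*(3844/81)) = -2508 + (-57 + 30752/729) = -2508 - 10801/729 = -1839133/729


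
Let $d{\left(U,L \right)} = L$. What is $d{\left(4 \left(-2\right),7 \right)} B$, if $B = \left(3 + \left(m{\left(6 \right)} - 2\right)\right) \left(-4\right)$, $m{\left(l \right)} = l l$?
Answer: $-1036$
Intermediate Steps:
$m{\left(l \right)} = l^{2}$
$B = -148$ ($B = \left(3 + \left(6^{2} - 2\right)\right) \left(-4\right) = \left(3 + \left(36 - 2\right)\right) \left(-4\right) = \left(3 + 34\right) \left(-4\right) = 37 \left(-4\right) = -148$)
$d{\left(4 \left(-2\right),7 \right)} B = 7 \left(-148\right) = -1036$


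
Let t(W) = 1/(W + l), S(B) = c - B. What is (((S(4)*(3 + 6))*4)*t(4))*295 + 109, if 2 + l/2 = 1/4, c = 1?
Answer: -63611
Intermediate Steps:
S(B) = 1 - B
l = -7/2 (l = -4 + 2/4 = -4 + 2*(1/4) = -4 + 1/2 = -7/2 ≈ -3.5000)
t(W) = 1/(-7/2 + W) (t(W) = 1/(W - 7/2) = 1/(-7/2 + W))
(((S(4)*(3 + 6))*4)*t(4))*295 + 109 = ((((1 - 1*4)*(3 + 6))*4)*(2/(-7 + 2*4)))*295 + 109 = ((((1 - 4)*9)*4)*(2/(-7 + 8)))*295 + 109 = ((-3*9*4)*(2/1))*295 + 109 = ((-27*4)*(2*1))*295 + 109 = -108*2*295 + 109 = -216*295 + 109 = -63720 + 109 = -63611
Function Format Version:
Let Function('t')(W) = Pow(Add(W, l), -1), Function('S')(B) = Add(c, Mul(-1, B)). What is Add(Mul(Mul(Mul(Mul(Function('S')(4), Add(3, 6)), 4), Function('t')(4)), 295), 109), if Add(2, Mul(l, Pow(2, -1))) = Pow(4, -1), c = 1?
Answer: -63611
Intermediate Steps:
Function('S')(B) = Add(1, Mul(-1, B))
l = Rational(-7, 2) (l = Add(-4, Mul(2, Pow(4, -1))) = Add(-4, Mul(2, Rational(1, 4))) = Add(-4, Rational(1, 2)) = Rational(-7, 2) ≈ -3.5000)
Function('t')(W) = Pow(Add(Rational(-7, 2), W), -1) (Function('t')(W) = Pow(Add(W, Rational(-7, 2)), -1) = Pow(Add(Rational(-7, 2), W), -1))
Add(Mul(Mul(Mul(Mul(Function('S')(4), Add(3, 6)), 4), Function('t')(4)), 295), 109) = Add(Mul(Mul(Mul(Mul(Add(1, Mul(-1, 4)), Add(3, 6)), 4), Mul(2, Pow(Add(-7, Mul(2, 4)), -1))), 295), 109) = Add(Mul(Mul(Mul(Mul(Add(1, -4), 9), 4), Mul(2, Pow(Add(-7, 8), -1))), 295), 109) = Add(Mul(Mul(Mul(Mul(-3, 9), 4), Mul(2, Pow(1, -1))), 295), 109) = Add(Mul(Mul(Mul(-27, 4), Mul(2, 1)), 295), 109) = Add(Mul(Mul(-108, 2), 295), 109) = Add(Mul(-216, 295), 109) = Add(-63720, 109) = -63611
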